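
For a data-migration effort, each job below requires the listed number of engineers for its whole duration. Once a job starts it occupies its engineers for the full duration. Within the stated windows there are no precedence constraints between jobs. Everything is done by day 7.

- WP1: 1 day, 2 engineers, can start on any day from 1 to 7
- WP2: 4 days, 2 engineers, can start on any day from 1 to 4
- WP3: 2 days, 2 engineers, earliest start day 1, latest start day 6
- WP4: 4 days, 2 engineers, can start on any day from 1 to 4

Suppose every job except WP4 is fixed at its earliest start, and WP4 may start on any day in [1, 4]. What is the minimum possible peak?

6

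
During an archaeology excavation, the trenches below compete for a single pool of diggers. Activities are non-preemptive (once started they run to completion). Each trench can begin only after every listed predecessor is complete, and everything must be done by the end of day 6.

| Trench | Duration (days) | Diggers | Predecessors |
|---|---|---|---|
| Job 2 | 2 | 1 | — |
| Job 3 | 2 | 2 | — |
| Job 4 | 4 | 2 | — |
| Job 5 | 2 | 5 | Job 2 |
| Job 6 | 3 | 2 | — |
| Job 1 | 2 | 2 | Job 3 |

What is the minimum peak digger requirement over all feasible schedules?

7

Early-start (Job 2@1, Job 3@1, Job 4@1, Job 5@3, Job 6@1, Job 1@3) gives peak 11: d1:7  d2:7  d3:11  d4:9  d5:0  d6:0.
Shift Job 5→4, Job 1→5.
Schedule Job 2@1, Job 3@1, Job 4@1, Job 5@4, Job 6@1, Job 1@5: d1:7  d2:7  d3:4  d4:7  d5:7  d6:2 — peak 7.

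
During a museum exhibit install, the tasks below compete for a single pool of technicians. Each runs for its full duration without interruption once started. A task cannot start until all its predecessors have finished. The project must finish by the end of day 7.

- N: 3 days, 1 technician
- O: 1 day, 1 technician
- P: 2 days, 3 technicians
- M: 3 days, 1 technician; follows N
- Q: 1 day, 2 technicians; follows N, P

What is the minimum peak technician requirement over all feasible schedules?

Early-start (N@1, O@1, P@1, M@4, Q@4) gives peak 5: d1:5  d2:4  d3:1  d4:3  d5:1  d6:1  d7:0.
Shift P→2.
Schedule N@1, O@1, P@2, M@4, Q@4: d1:2  d2:4  d3:4  d4:3  d5:1  d6:1  d7:0 — peak 4.

4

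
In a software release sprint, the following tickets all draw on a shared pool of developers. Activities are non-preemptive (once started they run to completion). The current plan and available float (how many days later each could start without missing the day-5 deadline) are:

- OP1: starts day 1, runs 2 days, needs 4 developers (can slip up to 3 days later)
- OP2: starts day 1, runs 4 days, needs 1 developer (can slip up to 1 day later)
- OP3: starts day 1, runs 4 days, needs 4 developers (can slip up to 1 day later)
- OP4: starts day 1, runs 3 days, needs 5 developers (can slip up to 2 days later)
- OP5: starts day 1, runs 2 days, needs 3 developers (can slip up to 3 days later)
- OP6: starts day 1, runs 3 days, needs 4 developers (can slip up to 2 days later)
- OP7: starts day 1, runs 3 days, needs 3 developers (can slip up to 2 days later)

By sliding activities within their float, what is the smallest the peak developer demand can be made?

Early-start (OP1@1, OP2@1, OP3@1, OP4@1, OP5@1, OP6@1, OP7@1) gives peak 24: d1:24  d2:24  d3:17  d4:5  d5:0.
Shift OP6→3, OP7→3.
Schedule OP1@1, OP2@1, OP3@1, OP4@1, OP5@1, OP6@3, OP7@3: d1:17  d2:17  d3:17  d4:12  d5:7 — peak 17.

17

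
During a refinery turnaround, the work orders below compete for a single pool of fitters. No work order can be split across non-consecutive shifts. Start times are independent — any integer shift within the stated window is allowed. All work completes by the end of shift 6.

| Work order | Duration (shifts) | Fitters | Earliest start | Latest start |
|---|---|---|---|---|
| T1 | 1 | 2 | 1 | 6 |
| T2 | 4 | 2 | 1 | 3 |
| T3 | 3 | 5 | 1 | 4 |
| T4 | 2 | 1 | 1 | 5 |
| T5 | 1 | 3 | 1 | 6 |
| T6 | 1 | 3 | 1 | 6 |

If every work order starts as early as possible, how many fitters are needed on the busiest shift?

16

Early-start schedule: T1@1, T2@1, T3@1, T4@1, T5@1, T6@1.
Load per shift: shift 1: 16, shift 2: 8, shift 3: 7, shift 4: 2, shift 5: 0, shift 6: 0.
Peak is 16.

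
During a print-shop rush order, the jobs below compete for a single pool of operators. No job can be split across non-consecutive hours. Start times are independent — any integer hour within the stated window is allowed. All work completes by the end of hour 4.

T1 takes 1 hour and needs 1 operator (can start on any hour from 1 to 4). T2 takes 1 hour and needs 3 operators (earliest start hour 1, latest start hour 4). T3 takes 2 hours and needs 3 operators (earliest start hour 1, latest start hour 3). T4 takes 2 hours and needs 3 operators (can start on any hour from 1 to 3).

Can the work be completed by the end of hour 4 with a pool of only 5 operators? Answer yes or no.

no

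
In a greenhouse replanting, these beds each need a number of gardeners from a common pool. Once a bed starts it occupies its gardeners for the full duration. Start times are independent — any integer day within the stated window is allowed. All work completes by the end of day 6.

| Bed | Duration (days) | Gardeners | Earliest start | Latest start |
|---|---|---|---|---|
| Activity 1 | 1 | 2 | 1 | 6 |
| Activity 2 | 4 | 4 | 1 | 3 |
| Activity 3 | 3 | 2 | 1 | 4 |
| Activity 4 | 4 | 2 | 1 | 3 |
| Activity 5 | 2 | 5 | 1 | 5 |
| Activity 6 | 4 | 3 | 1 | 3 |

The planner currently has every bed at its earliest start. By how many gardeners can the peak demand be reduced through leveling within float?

7

Early-start peak: d1:18  d2:16  d3:11  d4:9  d5:0  d6:0 ⇒ 18.
Leveled (Activity 1@1, Activity 2@1, Activity 3@1, Activity 4@1, Activity 5@5, Activity 6@2): d1:10  d2:11  d3:11  d4:9  d5:8  d6:5 ⇒ 11.
Reduction 18 − 11 = 7.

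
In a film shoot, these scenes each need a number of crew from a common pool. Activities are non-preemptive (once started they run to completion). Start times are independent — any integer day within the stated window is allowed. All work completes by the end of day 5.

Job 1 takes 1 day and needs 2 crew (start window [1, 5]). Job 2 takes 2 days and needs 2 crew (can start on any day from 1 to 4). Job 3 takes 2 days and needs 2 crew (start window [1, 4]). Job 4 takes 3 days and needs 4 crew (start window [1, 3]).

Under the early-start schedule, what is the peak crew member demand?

10

Early-start schedule: Job 1@1, Job 2@1, Job 3@1, Job 4@1.
Load per day: day 1: 10, day 2: 8, day 3: 4, day 4: 0, day 5: 0.
Peak is 10.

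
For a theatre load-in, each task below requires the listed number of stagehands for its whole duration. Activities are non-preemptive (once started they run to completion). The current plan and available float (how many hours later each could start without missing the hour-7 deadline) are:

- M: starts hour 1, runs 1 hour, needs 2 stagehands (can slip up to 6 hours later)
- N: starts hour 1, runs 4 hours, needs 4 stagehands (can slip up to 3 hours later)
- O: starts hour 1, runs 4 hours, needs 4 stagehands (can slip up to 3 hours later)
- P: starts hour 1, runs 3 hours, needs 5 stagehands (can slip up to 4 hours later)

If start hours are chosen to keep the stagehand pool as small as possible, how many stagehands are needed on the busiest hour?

Early-start (M@1, N@1, O@1, P@1) gives peak 15: h1:15  h2:13  h3:13  h4:8  h5:0  h6:0  h7:0.
Shift N→4, O→4.
Schedule M@1, N@4, O@4, P@1: h1:7  h2:5  h3:5  h4:8  h5:8  h6:8  h7:8 — peak 8.

8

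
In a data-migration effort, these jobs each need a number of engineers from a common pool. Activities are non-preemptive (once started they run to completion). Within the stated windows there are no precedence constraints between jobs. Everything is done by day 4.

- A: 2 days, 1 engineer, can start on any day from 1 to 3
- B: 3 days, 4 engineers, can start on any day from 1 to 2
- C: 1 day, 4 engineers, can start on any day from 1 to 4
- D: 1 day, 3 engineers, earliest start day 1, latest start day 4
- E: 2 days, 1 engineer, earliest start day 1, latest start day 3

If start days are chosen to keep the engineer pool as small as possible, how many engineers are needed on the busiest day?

7

Early-start (A@1, B@1, C@1, D@1, E@1) gives peak 13: d1:13  d2:6  d3:4  d4:0.
Shift C→4, D→3.
Schedule A@1, B@1, C@4, D@3, E@1: d1:6  d2:6  d3:7  d4:4 — peak 7.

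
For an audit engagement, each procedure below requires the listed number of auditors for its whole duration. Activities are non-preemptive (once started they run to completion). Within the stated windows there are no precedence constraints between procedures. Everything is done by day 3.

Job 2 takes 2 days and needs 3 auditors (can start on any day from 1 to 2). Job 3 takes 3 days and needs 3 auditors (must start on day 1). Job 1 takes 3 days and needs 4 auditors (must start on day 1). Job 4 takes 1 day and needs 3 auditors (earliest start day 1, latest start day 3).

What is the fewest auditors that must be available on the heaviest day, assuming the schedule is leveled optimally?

10

Early-start (Job 2@1, Job 3@1, Job 1@1, Job 4@1) gives peak 13: d1:13  d2:10  d3:7.
Shift Job 4→3.
Schedule Job 2@1, Job 3@1, Job 1@1, Job 4@3: d1:10  d2:10  d3:10 — peak 10.
Total auditor-days = 30 over 3 days ⇒ peak ≥ ⌈30/3⌉ = 10, so 10 is optimal.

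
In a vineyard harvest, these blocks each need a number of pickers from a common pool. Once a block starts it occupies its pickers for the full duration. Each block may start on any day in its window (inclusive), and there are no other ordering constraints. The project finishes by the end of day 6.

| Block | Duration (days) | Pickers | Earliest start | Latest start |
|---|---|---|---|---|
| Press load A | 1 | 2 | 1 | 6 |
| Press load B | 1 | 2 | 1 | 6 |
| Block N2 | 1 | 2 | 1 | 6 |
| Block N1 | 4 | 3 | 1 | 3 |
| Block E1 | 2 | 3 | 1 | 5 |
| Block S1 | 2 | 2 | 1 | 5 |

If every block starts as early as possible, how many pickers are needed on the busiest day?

14

Early-start schedule: Press load A@1, Press load B@1, Block N2@1, Block N1@1, Block E1@1, Block S1@1.
Load per day: day 1: 14, day 2: 8, day 3: 3, day 4: 3, day 5: 0, day 6: 0.
Peak is 14.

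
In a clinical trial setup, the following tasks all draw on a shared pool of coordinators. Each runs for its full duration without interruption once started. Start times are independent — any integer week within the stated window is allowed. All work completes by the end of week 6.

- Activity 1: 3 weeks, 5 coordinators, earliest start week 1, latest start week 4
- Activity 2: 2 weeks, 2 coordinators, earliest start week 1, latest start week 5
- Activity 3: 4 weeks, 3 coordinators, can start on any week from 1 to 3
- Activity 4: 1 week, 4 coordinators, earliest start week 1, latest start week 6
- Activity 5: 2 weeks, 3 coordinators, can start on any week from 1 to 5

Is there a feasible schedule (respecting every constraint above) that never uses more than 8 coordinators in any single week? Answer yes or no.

yes

Schedule Activity 1@1, Activity 2@1, Activity 3@3, Activity 4@4, Activity 5@5: w1:7  w2:7  w3:8  w4:7  w5:6  w6:6 — peak 8 ≤ 8.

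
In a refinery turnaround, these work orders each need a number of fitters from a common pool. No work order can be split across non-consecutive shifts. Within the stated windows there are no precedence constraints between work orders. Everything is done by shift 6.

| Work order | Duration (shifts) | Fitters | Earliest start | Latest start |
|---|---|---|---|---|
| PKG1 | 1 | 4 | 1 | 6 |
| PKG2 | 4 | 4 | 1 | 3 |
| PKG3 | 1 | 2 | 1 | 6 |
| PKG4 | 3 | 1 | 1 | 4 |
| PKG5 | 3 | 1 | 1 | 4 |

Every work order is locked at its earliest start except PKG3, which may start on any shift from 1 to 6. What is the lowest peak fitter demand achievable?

10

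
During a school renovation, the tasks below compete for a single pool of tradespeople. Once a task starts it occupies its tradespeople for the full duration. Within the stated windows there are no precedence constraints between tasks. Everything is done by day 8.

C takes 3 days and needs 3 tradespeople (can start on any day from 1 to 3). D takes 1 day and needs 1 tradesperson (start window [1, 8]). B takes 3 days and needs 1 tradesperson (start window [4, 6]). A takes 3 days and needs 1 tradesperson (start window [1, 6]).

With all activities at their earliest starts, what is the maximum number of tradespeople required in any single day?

5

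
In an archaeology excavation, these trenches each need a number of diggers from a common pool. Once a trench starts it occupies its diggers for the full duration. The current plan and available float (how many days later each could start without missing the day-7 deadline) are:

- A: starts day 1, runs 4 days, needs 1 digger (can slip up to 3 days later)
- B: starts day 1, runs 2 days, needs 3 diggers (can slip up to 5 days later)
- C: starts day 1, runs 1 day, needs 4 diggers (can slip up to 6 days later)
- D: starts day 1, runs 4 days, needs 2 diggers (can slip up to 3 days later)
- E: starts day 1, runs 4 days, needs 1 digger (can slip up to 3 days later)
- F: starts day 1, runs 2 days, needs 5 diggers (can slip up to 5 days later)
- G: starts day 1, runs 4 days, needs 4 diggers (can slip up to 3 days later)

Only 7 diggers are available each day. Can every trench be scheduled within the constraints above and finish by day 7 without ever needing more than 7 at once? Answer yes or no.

no

Total digger-days = 52; over 7 days the average is 52/7 > 7, so some day must exceed 7.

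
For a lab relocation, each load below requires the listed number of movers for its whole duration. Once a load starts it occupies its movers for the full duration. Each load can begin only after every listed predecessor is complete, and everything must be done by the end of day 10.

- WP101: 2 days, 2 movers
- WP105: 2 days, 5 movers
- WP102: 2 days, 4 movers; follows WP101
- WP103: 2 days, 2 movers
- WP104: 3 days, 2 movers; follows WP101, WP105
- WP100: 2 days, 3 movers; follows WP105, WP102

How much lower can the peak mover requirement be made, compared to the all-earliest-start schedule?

Early-start peak: d1:9  d2:9  d3:6  d4:6  d5:5  d6:3  d7:0  d8:0  d9:0  d10:0 ⇒ 9.
Leveled (WP101@1, WP105@3, WP102@5, WP103@1, WP104@7, WP100@7): d1:4  d2:4  d3:5  d4:5  d5:4  d6:4  d7:5  d8:5  d9:2  d10:0 ⇒ 5.
Reduction 9 − 5 = 4.

4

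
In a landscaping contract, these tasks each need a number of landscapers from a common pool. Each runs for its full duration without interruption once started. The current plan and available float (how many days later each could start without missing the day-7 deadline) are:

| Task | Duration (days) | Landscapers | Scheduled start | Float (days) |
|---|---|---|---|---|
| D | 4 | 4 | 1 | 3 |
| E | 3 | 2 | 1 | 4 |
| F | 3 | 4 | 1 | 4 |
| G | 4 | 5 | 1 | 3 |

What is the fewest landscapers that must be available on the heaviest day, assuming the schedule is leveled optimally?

9

Early-start (D@1, E@1, F@1, G@1) gives peak 15: d1:15  d2:15  d3:15  d4:9  d5:0  d6:0  d7:0.
Shift F→5, G→4.
Schedule D@1, E@1, F@5, G@4: d1:6  d2:6  d3:6  d4:9  d5:9  d6:9  d7:9 — peak 9.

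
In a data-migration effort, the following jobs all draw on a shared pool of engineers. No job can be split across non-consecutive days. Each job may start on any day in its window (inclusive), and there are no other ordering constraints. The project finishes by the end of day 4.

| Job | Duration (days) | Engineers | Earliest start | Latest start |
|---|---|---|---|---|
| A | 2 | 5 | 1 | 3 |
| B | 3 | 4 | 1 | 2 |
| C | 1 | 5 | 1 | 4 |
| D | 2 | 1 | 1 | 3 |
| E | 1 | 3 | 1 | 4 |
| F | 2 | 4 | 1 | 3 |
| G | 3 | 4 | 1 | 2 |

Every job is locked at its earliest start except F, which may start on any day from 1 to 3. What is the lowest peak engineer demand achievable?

22

F@1: d1:26  d2:18  d3:8  d4:0 → peak 26
F@2: d1:22  d2:18  d3:12  d4:0 → peak 22
F@3: d1:22  d2:14  d3:12  d4:4 → peak 22
Best is F@2, peak 22.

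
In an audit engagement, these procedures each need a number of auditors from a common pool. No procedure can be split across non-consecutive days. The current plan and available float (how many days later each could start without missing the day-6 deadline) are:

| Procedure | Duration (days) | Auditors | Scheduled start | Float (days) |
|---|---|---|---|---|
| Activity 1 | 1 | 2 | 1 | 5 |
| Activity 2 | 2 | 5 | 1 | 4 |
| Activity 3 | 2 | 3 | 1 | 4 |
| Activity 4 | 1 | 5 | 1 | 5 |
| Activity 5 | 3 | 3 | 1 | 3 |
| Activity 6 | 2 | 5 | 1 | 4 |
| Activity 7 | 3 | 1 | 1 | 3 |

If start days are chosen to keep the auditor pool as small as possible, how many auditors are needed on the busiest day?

9

Early-start (Activity 1@1, Activity 2@1, Activity 3@1, Activity 4@1, Activity 5@1, Activity 6@1, Activity 7@1) gives peak 24: d1:24  d2:17  d3:4  d4:0  d5:0  d6:0.
Shift Activity 3→2, Activity 4→3, Activity 5→4, Activity 6→4.
Schedule Activity 1@1, Activity 2@1, Activity 3@2, Activity 4@3, Activity 5@4, Activity 6@4, Activity 7@1: d1:8  d2:9  d3:9  d4:8  d5:8  d6:3 — peak 9.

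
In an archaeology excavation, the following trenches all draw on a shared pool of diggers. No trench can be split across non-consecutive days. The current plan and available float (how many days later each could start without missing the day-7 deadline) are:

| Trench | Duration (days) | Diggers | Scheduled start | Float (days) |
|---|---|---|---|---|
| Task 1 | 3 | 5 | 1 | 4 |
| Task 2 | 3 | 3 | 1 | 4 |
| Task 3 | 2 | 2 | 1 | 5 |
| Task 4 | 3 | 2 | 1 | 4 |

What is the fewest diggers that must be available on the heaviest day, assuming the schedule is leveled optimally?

Early-start (Task 1@1, Task 2@1, Task 3@1, Task 4@1) gives peak 12: d1:12  d2:12  d3:10  d4:0  d5:0  d6:0  d7:0.
Shift Task 2→4, Task 4→3.
Schedule Task 1@1, Task 2@4, Task 3@1, Task 4@3: d1:7  d2:7  d3:7  d4:5  d5:5  d6:3  d7:0 — peak 7.

7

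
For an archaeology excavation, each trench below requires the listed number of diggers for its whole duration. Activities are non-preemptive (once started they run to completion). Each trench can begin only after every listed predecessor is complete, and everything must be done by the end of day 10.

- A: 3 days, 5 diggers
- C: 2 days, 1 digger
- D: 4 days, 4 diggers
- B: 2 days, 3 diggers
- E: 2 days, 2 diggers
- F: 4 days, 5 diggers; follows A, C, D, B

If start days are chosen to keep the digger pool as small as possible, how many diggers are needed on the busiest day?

9

Early-start (A@1, C@1, D@1, B@1, E@1, F@5) gives peak 15: d1:15  d2:15  d3:9  d4:4  d5:5  d6:5  d7:5  d8:5  d9:0  d10:0.
Shift D→3, E→4, F→7.
Schedule A@1, C@1, D@3, B@1, E@4, F@7: d1:9  d2:9  d3:9  d4:6  d5:6  d6:4  d7:5  d8:5  d9:5  d10:5 — peak 9.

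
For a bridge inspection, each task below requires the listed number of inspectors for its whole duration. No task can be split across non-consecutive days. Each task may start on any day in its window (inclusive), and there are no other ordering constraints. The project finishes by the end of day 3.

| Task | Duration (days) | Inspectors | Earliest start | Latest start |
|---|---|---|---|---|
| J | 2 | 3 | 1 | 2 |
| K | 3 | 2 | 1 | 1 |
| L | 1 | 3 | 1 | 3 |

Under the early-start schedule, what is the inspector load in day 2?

5

At early start, day 2 has: J, K.
Demand: 3 + 2 = 5.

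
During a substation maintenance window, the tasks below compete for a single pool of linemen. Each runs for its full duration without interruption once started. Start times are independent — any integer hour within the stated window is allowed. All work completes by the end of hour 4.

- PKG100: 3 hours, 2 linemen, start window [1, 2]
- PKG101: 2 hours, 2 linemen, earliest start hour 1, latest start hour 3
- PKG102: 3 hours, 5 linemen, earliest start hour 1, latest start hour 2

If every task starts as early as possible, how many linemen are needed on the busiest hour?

9

Early-start schedule: PKG100@1, PKG101@1, PKG102@1.
Load per hour: hour 1: 9, hour 2: 9, hour 3: 7, hour 4: 0.
Peak is 9.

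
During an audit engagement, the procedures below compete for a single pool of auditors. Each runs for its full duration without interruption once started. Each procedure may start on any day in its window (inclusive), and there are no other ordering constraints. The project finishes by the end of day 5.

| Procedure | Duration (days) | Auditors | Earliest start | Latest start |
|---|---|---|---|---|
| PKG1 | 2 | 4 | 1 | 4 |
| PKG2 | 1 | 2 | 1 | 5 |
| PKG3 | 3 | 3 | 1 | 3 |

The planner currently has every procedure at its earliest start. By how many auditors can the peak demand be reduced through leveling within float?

4

Early-start peak: d1:9  d2:7  d3:3  d4:0  d5:0 ⇒ 9.
Leveled (PKG1@1, PKG2@3, PKG3@3): d1:4  d2:4  d3:5  d4:3  d5:3 ⇒ 5.
Reduction 9 − 5 = 4.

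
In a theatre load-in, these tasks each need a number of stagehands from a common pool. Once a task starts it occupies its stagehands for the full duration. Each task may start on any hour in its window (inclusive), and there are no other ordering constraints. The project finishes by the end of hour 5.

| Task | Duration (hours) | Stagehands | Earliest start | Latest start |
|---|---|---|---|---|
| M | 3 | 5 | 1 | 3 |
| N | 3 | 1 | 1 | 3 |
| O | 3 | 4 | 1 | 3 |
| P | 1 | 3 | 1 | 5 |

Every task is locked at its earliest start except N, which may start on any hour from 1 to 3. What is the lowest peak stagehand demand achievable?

12

N@1: h1:13  h2:10  h3:10  h4:0  h5:0 → peak 13
N@2: h1:12  h2:10  h3:10  h4:1  h5:0 → peak 12
N@3: h1:12  h2:9  h3:10  h4:1  h5:1 → peak 12
Best is N@2, peak 12.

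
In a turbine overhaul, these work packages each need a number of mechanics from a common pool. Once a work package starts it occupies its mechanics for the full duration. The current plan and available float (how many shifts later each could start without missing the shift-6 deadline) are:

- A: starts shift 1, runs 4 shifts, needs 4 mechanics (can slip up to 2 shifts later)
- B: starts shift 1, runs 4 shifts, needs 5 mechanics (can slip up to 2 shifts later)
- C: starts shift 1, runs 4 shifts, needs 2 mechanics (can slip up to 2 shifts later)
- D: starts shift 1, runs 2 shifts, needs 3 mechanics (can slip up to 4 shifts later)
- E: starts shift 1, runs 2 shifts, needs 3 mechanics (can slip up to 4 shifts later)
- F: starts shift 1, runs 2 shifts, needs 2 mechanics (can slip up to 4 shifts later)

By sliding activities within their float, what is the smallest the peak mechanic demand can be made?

11

Early-start (A@1, B@1, C@1, D@1, E@1, F@1) gives peak 19: s1:19  s2:19  s3:11  s4:11  s5:0  s6:0.
Shift D→5, E→5, F→5.
Schedule A@1, B@1, C@1, D@5, E@5, F@5: s1:11  s2:11  s3:11  s4:11  s5:8  s6:8 — peak 11.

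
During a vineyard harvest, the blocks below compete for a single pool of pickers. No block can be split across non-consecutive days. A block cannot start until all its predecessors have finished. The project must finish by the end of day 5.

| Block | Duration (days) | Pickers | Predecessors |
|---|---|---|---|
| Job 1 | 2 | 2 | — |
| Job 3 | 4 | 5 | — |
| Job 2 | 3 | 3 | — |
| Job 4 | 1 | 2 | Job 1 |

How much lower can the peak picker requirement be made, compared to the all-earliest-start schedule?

Early-start peak: d1:10  d2:10  d3:10  d4:5  d5:0 ⇒ 10.
Leveled (Job 1@1, Job 3@1, Job 2@3, Job 4@5): d1:7  d2:7  d3:8  d4:8  d5:5 ⇒ 8.
Reduction 10 − 8 = 2.

2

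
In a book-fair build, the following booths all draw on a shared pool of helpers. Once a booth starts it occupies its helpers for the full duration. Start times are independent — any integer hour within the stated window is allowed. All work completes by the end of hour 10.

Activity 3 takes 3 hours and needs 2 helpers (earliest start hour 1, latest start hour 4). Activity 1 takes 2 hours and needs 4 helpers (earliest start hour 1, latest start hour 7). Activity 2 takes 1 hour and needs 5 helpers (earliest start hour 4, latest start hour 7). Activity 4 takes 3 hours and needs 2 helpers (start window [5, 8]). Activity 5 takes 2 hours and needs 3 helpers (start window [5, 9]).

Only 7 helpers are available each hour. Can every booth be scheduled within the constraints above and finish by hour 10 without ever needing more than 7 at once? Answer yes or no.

yes

Schedule Activity 3@1, Activity 1@4, Activity 2@6, Activity 4@7, Activity 5@7: h1:2  h2:2  h3:2  h4:4  h5:4  h6:5  h7:5  h8:5  h9:2  h10:0 — peak 5 ≤ 7.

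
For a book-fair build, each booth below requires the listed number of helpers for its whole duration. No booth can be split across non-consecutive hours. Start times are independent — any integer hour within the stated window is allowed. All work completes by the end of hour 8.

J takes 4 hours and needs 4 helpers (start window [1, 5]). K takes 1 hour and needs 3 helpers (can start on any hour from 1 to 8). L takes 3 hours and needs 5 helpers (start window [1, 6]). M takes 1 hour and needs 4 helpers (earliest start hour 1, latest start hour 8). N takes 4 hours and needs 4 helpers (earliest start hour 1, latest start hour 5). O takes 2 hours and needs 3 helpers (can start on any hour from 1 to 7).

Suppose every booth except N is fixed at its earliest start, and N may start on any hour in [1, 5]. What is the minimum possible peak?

19

N@1: h1:23  h2:16  h3:13  h4:8  h5:0  h6:0  h7:0  h8:0 → peak 23
N@2: h1:19  h2:16  h3:13  h4:8  h5:4  h6:0  h7:0  h8:0 → peak 19
N@3: h1:19  h2:12  h3:13  h4:8  h5:4  h6:4  h7:0  h8:0 → peak 19
N@4: h1:19  h2:12  h3:9  h4:8  h5:4  h6:4  h7:4  h8:0 → peak 19
N@5: h1:19  h2:12  h3:9  h4:4  h5:4  h6:4  h7:4  h8:4 → peak 19
Best is N@2, peak 19.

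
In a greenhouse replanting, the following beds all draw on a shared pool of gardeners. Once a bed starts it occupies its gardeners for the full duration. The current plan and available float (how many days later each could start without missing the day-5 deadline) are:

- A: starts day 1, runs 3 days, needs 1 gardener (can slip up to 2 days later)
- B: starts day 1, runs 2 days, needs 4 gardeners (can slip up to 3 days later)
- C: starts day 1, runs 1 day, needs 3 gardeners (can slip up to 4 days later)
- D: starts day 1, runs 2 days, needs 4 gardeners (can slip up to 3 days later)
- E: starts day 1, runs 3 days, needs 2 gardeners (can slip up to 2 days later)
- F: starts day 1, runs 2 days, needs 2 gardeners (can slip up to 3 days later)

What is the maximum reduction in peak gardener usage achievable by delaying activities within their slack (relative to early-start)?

Early-start peak: d1:16  d2:13  d3:3  d4:0  d5:0 ⇒ 16.
Leveled (A@1, B@1, C@3, D@4, E@1, F@4): d1:7  d2:7  d3:6  d4:6  d5:6 ⇒ 7.
Reduction 16 − 7 = 9.

9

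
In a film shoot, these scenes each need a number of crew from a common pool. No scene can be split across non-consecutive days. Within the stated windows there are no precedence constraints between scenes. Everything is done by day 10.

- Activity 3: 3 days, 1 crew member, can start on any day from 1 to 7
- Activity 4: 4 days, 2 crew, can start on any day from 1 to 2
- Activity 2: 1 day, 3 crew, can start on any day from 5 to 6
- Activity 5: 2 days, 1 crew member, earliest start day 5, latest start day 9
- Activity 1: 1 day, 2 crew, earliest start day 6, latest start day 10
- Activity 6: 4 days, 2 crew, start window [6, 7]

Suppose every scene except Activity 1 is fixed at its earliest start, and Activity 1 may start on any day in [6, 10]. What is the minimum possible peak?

4

Activity 1@6: d1:3  d2:3  d3:3  d4:2  d5:4  d6:5  d7:2  d8:2  d9:2  d10:0 → peak 5
Activity 1@7: d1:3  d2:3  d3:3  d4:2  d5:4  d6:3  d7:4  d8:2  d9:2  d10:0 → peak 4
Activity 1@8: d1:3  d2:3  d3:3  d4:2  d5:4  d6:3  d7:2  d8:4  d9:2  d10:0 → peak 4
Activity 1@9: d1:3  d2:3  d3:3  d4:2  d5:4  d6:3  d7:2  d8:2  d9:4  d10:0 → peak 4
Activity 1@10: d1:3  d2:3  d3:3  d4:2  d5:4  d6:3  d7:2  d8:2  d9:2  d10:2 → peak 4
Best is Activity 1@7, peak 4.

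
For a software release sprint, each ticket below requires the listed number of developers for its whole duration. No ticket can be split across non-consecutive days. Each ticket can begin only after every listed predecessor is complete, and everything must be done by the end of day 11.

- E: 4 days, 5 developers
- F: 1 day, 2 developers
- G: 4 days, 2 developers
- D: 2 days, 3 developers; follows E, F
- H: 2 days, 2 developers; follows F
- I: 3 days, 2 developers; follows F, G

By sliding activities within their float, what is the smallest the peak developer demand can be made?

Early-start (E@1, F@1, G@1, D@5, H@2, I@5) gives peak 9: d1:9  d2:9  d3:9  d4:7  d5:5  d6:5  d7:2  d8:0  d9:0  d10:0  d11:0.
Shift F→5, G→5, D→6, H→8, I→9.
Schedule E@1, F@5, G@5, D@6, H@8, I@9: d1:5  d2:5  d3:5  d4:5  d5:4  d6:5  d7:5  d8:4  d9:4  d10:2  d11:2 — peak 5.
Total developer-days = 46 over 11 days ⇒ peak ≥ ⌈46/11⌉ = 5, so 5 is optimal.

5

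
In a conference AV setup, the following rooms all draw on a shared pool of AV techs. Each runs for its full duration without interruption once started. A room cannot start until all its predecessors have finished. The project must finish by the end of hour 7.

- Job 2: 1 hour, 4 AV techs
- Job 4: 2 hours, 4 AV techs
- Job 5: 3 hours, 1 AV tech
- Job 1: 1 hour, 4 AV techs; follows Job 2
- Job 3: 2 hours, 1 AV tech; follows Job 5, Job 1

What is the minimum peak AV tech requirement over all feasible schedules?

Early-start (Job 2@1, Job 4@1, Job 5@1, Job 1@2, Job 3@4) gives peak 9: h1:9  h2:9  h3:1  h4:1  h5:1  h6:0  h7:0.
Shift Job 4→2, Job 1→4, Job 3→5.
Schedule Job 2@1, Job 4@2, Job 5@1, Job 1@4, Job 3@5: h1:5  h2:5  h3:5  h4:4  h5:1  h6:1  h7:0 — peak 5.

5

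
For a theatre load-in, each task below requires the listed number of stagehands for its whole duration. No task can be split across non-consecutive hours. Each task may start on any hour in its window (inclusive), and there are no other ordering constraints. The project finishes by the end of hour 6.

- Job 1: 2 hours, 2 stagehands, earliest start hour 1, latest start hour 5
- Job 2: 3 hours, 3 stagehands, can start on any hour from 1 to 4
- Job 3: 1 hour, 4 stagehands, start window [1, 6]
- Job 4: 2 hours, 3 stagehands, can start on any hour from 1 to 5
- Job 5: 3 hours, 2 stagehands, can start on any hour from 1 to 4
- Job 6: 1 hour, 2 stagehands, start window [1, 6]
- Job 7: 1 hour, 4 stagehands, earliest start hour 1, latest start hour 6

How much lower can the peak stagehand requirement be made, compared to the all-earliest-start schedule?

14

Early-start peak: h1:20  h2:10  h3:5  h4:0  h5:0  h6:0 ⇒ 20.
Leveled (Job 1@1, Job 2@4, Job 3@1, Job 4@5, Job 5@2, Job 6@2, Job 7@3): h1:6  h2:6  h3:6  h4:5  h5:6  h6:6 ⇒ 6.
Reduction 20 − 6 = 14.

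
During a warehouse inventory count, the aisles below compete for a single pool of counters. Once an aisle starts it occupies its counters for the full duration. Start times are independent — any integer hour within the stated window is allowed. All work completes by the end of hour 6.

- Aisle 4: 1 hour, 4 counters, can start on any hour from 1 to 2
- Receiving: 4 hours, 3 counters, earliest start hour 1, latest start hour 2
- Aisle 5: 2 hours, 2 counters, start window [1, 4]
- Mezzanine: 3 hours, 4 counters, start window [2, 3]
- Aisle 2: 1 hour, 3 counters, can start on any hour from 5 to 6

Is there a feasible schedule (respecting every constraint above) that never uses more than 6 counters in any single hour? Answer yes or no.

no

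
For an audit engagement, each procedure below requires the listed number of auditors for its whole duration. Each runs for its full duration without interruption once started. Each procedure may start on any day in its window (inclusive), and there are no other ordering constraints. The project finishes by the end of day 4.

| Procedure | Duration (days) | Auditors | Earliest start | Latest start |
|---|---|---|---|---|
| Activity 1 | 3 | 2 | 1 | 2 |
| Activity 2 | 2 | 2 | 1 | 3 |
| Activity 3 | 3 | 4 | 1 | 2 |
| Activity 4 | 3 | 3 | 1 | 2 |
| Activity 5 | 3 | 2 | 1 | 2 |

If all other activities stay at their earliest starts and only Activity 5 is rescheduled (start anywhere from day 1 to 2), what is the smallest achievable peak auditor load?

13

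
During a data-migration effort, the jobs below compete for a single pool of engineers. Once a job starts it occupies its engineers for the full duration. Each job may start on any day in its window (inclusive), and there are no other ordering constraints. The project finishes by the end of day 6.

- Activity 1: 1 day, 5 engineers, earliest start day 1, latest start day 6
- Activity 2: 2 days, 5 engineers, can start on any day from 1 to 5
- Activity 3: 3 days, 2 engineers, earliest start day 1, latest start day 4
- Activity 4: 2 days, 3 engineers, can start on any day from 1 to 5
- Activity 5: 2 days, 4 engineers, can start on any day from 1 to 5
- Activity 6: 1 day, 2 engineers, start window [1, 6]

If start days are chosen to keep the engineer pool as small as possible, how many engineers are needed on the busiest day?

7

Early-start (Activity 1@1, Activity 2@1, Activity 3@1, Activity 4@1, Activity 5@1, Activity 6@1) gives peak 21: d1:21  d2:14  d3:2  d4:0  d5:0  d6:0.
Shift Activity 2→2, Activity 4→4, Activity 5→4, Activity 6→6.
Schedule Activity 1@1, Activity 2@2, Activity 3@1, Activity 4@4, Activity 5@4, Activity 6@6: d1:7  d2:7  d3:7  d4:7  d5:7  d6:2 — peak 7.
Total engineer-days = 37 over 6 days ⇒ peak ≥ ⌈37/6⌉ = 7, so 7 is optimal.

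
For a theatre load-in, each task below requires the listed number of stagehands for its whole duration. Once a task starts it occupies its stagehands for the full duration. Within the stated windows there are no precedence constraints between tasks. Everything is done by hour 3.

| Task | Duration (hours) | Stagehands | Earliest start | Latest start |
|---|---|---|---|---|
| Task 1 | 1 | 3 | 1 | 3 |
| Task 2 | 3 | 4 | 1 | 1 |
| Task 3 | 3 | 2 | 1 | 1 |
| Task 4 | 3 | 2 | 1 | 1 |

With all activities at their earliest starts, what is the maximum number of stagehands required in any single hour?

11

Early-start schedule: Task 1@1, Task 2@1, Task 3@1, Task 4@1.
Load per hour: hour 1: 11, hour 2: 8, hour 3: 8.
Peak is 11.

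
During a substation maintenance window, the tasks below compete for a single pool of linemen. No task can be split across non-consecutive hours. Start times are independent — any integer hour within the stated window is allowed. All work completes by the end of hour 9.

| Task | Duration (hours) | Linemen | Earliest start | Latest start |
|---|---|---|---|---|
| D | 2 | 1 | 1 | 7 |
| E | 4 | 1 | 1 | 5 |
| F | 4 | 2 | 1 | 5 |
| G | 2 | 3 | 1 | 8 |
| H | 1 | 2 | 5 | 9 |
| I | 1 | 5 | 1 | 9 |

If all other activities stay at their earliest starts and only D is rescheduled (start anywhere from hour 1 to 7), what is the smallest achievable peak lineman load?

11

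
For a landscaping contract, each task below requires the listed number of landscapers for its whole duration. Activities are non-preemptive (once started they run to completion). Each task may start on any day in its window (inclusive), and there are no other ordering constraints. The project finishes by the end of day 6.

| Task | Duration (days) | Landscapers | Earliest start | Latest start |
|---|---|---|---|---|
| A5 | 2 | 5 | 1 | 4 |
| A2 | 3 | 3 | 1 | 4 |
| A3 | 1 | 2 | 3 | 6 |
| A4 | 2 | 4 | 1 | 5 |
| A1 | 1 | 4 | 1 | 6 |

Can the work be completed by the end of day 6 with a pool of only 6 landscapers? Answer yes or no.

no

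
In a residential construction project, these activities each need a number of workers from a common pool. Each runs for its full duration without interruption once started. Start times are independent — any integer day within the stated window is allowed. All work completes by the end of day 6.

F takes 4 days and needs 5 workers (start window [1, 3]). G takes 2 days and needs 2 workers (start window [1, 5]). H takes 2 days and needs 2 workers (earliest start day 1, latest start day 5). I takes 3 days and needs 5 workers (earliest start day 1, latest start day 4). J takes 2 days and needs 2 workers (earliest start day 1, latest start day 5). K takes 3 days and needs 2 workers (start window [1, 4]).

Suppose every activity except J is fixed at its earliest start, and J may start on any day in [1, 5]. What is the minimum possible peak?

16

J@1: d1:18  d2:18  d3:12  d4:5  d5:0  d6:0 → peak 18
J@2: d1:16  d2:18  d3:14  d4:5  d5:0  d6:0 → peak 18
J@3: d1:16  d2:16  d3:14  d4:7  d5:0  d6:0 → peak 16
J@4: d1:16  d2:16  d3:12  d4:7  d5:2  d6:0 → peak 16
J@5: d1:16  d2:16  d3:12  d4:5  d5:2  d6:2 → peak 16
Best is J@3, peak 16.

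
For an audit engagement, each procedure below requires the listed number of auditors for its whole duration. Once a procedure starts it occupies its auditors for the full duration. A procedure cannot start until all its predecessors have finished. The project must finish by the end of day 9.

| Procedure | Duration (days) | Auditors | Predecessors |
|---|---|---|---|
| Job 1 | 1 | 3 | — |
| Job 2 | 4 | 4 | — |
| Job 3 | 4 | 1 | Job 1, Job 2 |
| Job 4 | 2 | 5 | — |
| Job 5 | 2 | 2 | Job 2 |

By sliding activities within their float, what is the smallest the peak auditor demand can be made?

6

Early-start (Job 1@1, Job 2@1, Job 3@5, Job 4@1, Job 5@5) gives peak 12: d1:12  d2:9  d3:4  d4:4  d5:3  d6:3  d7:1  d8:1  d9:0.
Shift Job 2→2, Job 3→6, Job 4→6, Job 5→8.
Schedule Job 1@1, Job 2@2, Job 3@6, Job 4@6, Job 5@8: d1:3  d2:4  d3:4  d4:4  d5:4  d6:6  d7:6  d8:3  d9:3 — peak 6.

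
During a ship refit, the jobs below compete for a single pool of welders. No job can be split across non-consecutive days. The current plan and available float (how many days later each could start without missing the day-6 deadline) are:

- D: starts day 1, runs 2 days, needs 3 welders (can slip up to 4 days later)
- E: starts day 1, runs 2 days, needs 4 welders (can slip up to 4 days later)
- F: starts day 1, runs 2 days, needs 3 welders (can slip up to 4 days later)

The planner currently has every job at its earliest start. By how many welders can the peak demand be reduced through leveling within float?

6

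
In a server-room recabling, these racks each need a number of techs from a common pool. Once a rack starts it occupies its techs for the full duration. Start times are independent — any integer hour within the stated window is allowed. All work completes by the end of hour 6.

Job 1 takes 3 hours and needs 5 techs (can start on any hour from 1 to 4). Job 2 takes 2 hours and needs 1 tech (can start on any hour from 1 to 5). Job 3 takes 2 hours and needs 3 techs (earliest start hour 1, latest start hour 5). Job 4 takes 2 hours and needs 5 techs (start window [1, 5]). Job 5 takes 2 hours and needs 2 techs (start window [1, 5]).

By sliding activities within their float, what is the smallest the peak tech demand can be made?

8

Early-start (Job 1@1, Job 2@1, Job 3@1, Job 4@1, Job 5@1) gives peak 16: h1:16  h2:16  h3:5  h4:0  h5:0  h6:0.
Shift Job 3→3, Job 4→4.
Schedule Job 1@1, Job 2@1, Job 3@3, Job 4@4, Job 5@1: h1:8  h2:8  h3:8  h4:8  h5:5  h6:0 — peak 8.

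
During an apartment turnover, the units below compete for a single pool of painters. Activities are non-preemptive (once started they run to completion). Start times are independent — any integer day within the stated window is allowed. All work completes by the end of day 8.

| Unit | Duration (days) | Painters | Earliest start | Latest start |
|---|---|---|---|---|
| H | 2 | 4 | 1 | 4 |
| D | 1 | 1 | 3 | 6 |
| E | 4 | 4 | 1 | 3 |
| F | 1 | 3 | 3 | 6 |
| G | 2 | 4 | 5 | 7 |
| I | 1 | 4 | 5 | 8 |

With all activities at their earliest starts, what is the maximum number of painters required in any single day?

Early-start schedule: H@1, D@3, E@1, F@3, G@5, I@5.
Load per day: day 1: 8, day 2: 8, day 3: 8, day 4: 4, day 5: 8, day 6: 4, day 7: 0, day 8: 0.
Peak is 8.

8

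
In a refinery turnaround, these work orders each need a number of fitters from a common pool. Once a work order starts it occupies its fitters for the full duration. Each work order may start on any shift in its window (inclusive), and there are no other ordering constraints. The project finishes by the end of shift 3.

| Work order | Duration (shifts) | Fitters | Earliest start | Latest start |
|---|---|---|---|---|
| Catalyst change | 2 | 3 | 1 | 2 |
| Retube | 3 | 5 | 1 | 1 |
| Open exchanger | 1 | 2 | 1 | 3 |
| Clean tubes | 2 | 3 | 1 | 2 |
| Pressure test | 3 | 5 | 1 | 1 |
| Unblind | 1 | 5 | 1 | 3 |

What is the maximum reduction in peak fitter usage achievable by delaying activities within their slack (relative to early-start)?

Early-start peak: s1:23  s2:16  s3:10 ⇒ 23.
Leveled (Catalyst change@1, Retube@1, Open exchanger@3, Clean tubes@1, Pressure test@1, Unblind@3): s1:16  s2:16  s3:17 ⇒ 17.
Reduction 23 − 17 = 6.

6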